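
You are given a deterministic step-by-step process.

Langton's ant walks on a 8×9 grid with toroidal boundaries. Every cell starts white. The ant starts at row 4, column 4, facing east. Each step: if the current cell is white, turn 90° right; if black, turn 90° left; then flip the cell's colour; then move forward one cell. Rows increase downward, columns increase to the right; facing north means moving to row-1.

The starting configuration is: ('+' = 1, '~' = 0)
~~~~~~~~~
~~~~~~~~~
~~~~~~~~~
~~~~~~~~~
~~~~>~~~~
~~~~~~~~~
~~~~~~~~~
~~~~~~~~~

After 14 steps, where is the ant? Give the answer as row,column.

t=0: ~~~~~~~~~
~~~~~~~~~
~~~~~~~~~
~~~~~~~~~
~~~~>~~~~
~~~~~~~~~
~~~~~~~~~
~~~~~~~~~
t=1: ~~~~~~~~~
~~~~~~~~~
~~~~~~~~~
~~~~~~~~~
~~~~+~~~~
~~~~v~~~~
~~~~~~~~~
~~~~~~~~~
t=2: ~~~~~~~~~
~~~~~~~~~
~~~~~~~~~
~~~~~~~~~
~~~~+~~~~
~~~<+~~~~
~~~~~~~~~
~~~~~~~~~
t=3: ~~~~~~~~~
~~~~~~~~~
~~~~~~~~~
~~~~~~~~~
~~~^+~~~~
~~~++~~~~
~~~~~~~~~
~~~~~~~~~
t=4: ~~~~~~~~~
~~~~~~~~~
~~~~~~~~~
~~~~~~~~~
~~~+>~~~~
~~~++~~~~
~~~~~~~~~
~~~~~~~~~
t=5: ~~~~~~~~~
~~~~~~~~~
~~~~~~~~~
~~~~^~~~~
~~~+~~~~~
~~~++~~~~
~~~~~~~~~
~~~~~~~~~
t=6: ~~~~~~~~~
~~~~~~~~~
~~~~~~~~~
~~~~+>~~~
~~~+~~~~~
~~~++~~~~
~~~~~~~~~
~~~~~~~~~
t=7: ~~~~~~~~~
~~~~~~~~~
~~~~~~~~~
~~~~++~~~
~~~+~v~~~
~~~++~~~~
~~~~~~~~~
~~~~~~~~~
t=8: ~~~~~~~~~
~~~~~~~~~
~~~~~~~~~
~~~~++~~~
~~~+<+~~~
~~~++~~~~
~~~~~~~~~
~~~~~~~~~
t=9: ~~~~~~~~~
~~~~~~~~~
~~~~~~~~~
~~~~^+~~~
~~~+++~~~
~~~++~~~~
~~~~~~~~~
~~~~~~~~~
t=10: ~~~~~~~~~
~~~~~~~~~
~~~~~~~~~
~~~<~+~~~
~~~+++~~~
~~~++~~~~
~~~~~~~~~
~~~~~~~~~
t=11: ~~~~~~~~~
~~~~~~~~~
~~~^~~~~~
~~~+~+~~~
~~~+++~~~
~~~++~~~~
~~~~~~~~~
~~~~~~~~~
t=12: ~~~~~~~~~
~~~~~~~~~
~~~+>~~~~
~~~+~+~~~
~~~+++~~~
~~~++~~~~
~~~~~~~~~
~~~~~~~~~
t=13: ~~~~~~~~~
~~~~~~~~~
~~~++~~~~
~~~+v+~~~
~~~+++~~~
~~~++~~~~
~~~~~~~~~
~~~~~~~~~
t=14: ~~~~~~~~~
~~~~~~~~~
~~~++~~~~
~~~<++~~~
~~~+++~~~
~~~++~~~~
~~~~~~~~~
~~~~~~~~~

3,3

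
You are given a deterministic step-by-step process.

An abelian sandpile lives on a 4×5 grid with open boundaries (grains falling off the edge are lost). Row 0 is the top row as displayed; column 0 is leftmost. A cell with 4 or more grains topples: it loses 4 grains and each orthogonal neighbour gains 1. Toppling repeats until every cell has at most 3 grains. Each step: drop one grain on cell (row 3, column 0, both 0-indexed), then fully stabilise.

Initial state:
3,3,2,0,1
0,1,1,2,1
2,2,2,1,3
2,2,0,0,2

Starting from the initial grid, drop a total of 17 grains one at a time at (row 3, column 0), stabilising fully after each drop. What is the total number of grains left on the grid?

33

gen 0: 3,3,2,0,1
0,1,1,2,1
2,2,2,1,3
2,2,0,0,2
gen 1: 3,3,2,0,1
0,1,1,2,1
2,2,2,1,3
3,2,0,0,2
gen 2: 3,3,2,0,1
0,1,1,2,1
3,2,2,1,3
0,3,0,0,2
gen 3: 3,3,2,0,1
0,1,1,2,1
3,2,2,1,3
1,3,0,0,2
gen 4: 3,3,2,0,1
0,1,1,2,1
3,2,2,1,3
2,3,0,0,2
gen 5: 3,3,2,0,1
0,1,1,2,1
3,2,2,1,3
3,3,0,0,2
gen 6: 3,3,2,0,1
1,2,1,2,1
1,0,3,1,3
2,1,1,0,2
gen 7: 3,3,2,0,1
1,2,1,2,1
1,0,3,1,3
3,1,1,0,2
gen 8: 3,3,2,0,1
1,2,1,2,1
2,0,3,1,3
0,2,1,0,2
gen 9: 3,3,2,0,1
1,2,1,2,1
2,0,3,1,3
1,2,1,0,2
gen 10: 3,3,2,0,1
1,2,1,2,1
2,0,3,1,3
2,2,1,0,2
gen 11: 3,3,2,0,1
1,2,1,2,1
2,0,3,1,3
3,2,1,0,2
gen 12: 3,3,2,0,1
1,2,1,2,1
3,0,3,1,3
0,3,1,0,2
gen 13: 3,3,2,0,1
1,2,1,2,1
3,0,3,1,3
1,3,1,0,2
gen 14: 3,3,2,0,1
1,2,1,2,1
3,0,3,1,3
2,3,1,0,2
gen 15: 3,3,2,0,1
1,2,1,2,1
3,0,3,1,3
3,3,1,0,2
gen 16: 3,3,2,0,1
2,2,1,2,1
0,2,3,1,3
2,0,2,0,2
gen 17: 3,3,2,0,1
2,2,1,2,1
0,2,3,1,3
3,0,2,0,2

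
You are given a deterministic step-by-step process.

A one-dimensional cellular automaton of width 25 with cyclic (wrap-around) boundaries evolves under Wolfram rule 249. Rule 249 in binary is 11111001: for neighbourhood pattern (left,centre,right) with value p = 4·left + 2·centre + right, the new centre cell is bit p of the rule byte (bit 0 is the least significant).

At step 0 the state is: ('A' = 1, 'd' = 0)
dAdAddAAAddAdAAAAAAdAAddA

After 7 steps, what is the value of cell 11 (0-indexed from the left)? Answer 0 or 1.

k=0  dAdAddAAAddAdAAAAAAdAAddA
k=1  AdAdAdAAAAddAAAAAAAAAAAdd
k=2  dAdAdAAAAAAdAAAAAAAAAAAAd
k=3  ddAdAAAAAAAAAAAAAAAAAAAAA
k=4  AddAAAAAAAAAAAAAAAAAAAAAA
k=5  AAdAAAAAAAAAAAAAAAAAAAAAA
k=6  AAAAAAAAAAAAAAAAAAAAAAAAA
k=7  AAAAAAAAAAAAAAAAAAAAAAAAA

1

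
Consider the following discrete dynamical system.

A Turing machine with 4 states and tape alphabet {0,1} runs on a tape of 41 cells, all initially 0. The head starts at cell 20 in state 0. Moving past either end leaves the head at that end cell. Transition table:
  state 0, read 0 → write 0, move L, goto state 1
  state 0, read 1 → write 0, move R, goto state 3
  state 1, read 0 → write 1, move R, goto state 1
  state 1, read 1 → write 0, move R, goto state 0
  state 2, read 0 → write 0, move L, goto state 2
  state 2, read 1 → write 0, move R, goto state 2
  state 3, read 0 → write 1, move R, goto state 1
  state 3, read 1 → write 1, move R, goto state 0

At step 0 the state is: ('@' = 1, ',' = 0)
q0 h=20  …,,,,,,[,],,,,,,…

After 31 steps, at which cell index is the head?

39

[0] q0 h=20  …,,,,,,[,],,,,,,…
[1] q1 h=19  …,,,,,,[,],,,,,,…
[2] q1 h=20  …,,,,,@[,],,,,,,…
[3] q1 h=21  …,,,,@@[,],,,,,,…
[4] q1 h=22  …,,,@@@[,],,,,,,…
[5] q1 h=23  …,,@@@@[,],,,,,,…
[6] q1 h=24  …,@@@@@[,],,,,,,…
[7] q1 h=25  …@@@@@@[,],,,,,,…
[8] q1 h=26  …@@@@@@[,],,,,,,…
[9] q1 h=27  …@@@@@@[,],,,,,,…
[10] q1 h=28  …@@@@@@[,],,,,,,…
[11] q1 h=29  …@@@@@@[,],,,,,,…
[12] q1 h=30  …@@@@@@[,],,,,,,…
[13] q1 h=31  …@@@@@@[,],,,,,,…
[14] q1 h=32  …@@@@@@[,],,,,,,…
[15] q1 h=33  …@@@@@@[,],,,,,,…
[16] q1 h=34  …@@@@@@[,],,,,,,|
[17] q1 h=35  …@@@@@@[,],,,,,|
[18] q1 h=36  …@@@@@@[,],,,,|
[19] q1 h=37  …@@@@@@[,],,,|
[20] q1 h=38  …@@@@@@[,],,|
[21] q1 h=39  …@@@@@@[,],|
[22] q1 h=40  …@@@@@@[,]|
[23] q1 h=40  …@@@@@@[@]|
[24] q0 h=40  …@@@@@@[,]|
[25] q1 h=39  …@@@@@@[@],|
[26] q0 h=40  …@@@@@,[,]|
[27] q1 h=39  …@@@@@@[,],|
[28] q1 h=40  …@@@@@@[,]|
[29] q1 h=40  …@@@@@@[@]|
[30] q0 h=40  …@@@@@@[,]|
[31] q1 h=39  …@@@@@@[@],|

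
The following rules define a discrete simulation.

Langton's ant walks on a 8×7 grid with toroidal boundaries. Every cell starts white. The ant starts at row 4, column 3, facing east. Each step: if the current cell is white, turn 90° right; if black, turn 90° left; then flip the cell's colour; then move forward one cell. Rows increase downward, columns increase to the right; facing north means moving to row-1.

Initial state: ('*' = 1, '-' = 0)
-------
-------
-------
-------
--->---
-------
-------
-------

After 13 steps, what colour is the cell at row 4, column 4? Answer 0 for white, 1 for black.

1

0) -------
-------
-------
-------
--->---
-------
-------
-------
1) -------
-------
-------
-------
---*---
---v---
-------
-------
2) -------
-------
-------
-------
---*---
--<*---
-------
-------
3) -------
-------
-------
-------
--^*---
--**---
-------
-------
4) -------
-------
-------
-------
--*>---
--**---
-------
-------
5) -------
-------
-------
---^---
--*----
--**---
-------
-------
6) -------
-------
-------
---*>--
--*----
--**---
-------
-------
7) -------
-------
-------
---**--
--*-v--
--**---
-------
-------
8) -------
-------
-------
---**--
--*<*--
--**---
-------
-------
9) -------
-------
-------
---^*--
--***--
--**---
-------
-------
10) -------
-------
-------
--<-*--
--***--
--**---
-------
-------
11) -------
-------
--^----
--*-*--
--***--
--**---
-------
-------
12) -------
-------
--*>---
--*-*--
--***--
--**---
-------
-------
13) -------
-------
--**---
--*v*--
--***--
--**---
-------
-------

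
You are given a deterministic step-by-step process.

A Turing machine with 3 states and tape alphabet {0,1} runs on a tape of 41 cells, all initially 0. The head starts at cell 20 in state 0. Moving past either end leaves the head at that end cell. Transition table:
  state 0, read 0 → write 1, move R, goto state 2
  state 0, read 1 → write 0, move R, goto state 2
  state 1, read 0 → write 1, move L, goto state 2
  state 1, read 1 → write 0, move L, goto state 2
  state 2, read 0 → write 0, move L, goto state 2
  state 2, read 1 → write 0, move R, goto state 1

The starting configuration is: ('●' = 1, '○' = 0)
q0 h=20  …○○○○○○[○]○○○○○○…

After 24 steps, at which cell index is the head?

t=0: q0 h=20  …○○○○○○[○]○○○○○○…
t=1: q2 h=21  …○○○○○●[○]○○○○○○…
t=2: q2 h=20  …○○○○○○[●]○○○○○○…
t=3: q1 h=21  …○○○○○○[○]○○○○○○…
t=4: q2 h=20  …○○○○○○[○]●○○○○○…
t=5: q2 h=19  …○○○○○○[○]○●○○○○…
t=6: q2 h=18  …○○○○○○[○]○○●○○○…
t=7: q2 h=17  …○○○○○○[○]○○○●○○…
t=8: q2 h=16  …○○○○○○[○]○○○○●○…
t=9: q2 h=15  …○○○○○○[○]○○○○○●…
t=10: q2 h=14  …○○○○○○[○]○○○○○○…
t=11: q2 h=13  …○○○○○○[○]○○○○○○…
t=12: q2 h=12  …○○○○○○[○]○○○○○○…
t=13: q2 h=11  …○○○○○○[○]○○○○○○…
t=14: q2 h=10  …○○○○○○[○]○○○○○○…
t=15: q2 h= 9  …○○○○○○[○]○○○○○○…
t=16: q2 h= 8  …○○○○○○[○]○○○○○○…
t=17: q2 h= 7  …○○○○○○[○]○○○○○○…
t=18: q2 h= 6  |○○○○○○[○]○○○○○○…
t=19: q2 h= 5  |○○○○○[○]○○○○○○…
t=20: q2 h= 4  |○○○○[○]○○○○○○…
t=21: q2 h= 3  |○○○[○]○○○○○○…
t=22: q2 h= 2  |○○[○]○○○○○○…
t=23: q2 h= 1  |○[○]○○○○○○…
t=24: q2 h= 0  |[○]○○○○○○…

0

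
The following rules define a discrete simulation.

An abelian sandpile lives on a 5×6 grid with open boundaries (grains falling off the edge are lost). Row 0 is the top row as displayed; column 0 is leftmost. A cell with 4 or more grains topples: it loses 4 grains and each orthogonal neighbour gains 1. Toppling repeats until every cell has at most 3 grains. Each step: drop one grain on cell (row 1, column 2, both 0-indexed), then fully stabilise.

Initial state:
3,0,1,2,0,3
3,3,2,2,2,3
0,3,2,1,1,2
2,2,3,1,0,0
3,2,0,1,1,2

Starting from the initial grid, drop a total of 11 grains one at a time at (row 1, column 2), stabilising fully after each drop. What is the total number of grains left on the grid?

k=0  3,0,1,2,0,3
3,3,2,2,2,3
0,3,2,1,1,2
2,2,3,1,0,0
3,2,0,1,1,2
k=1  3,0,1,2,0,3
3,3,3,2,2,3
0,3,2,1,1,2
2,2,3,1,0,0
3,2,0,1,1,2
k=2  0,2,2,2,0,3
1,2,2,3,2,3
2,2,1,2,1,2
3,0,1,2,0,0
3,3,1,1,1,2
k=3  0,2,2,2,0,3
1,2,3,3,2,3
2,2,1,2,1,2
3,0,1,2,0,0
3,3,1,1,1,2
k=4  0,2,3,3,0,3
1,3,1,0,3,3
2,2,2,3,1,2
3,0,1,2,0,0
3,3,1,1,1,2
k=5  0,2,3,3,0,3
1,3,2,0,3,3
2,2,2,3,1,2
3,0,1,2,0,0
3,3,1,1,1,2
k=6  0,2,3,3,0,3
1,3,3,0,3,3
2,2,2,3,1,2
3,0,1,2,0,0
3,3,1,1,1,2
k=7  1,0,2,0,1,3
2,1,2,2,3,3
2,3,3,3,1,2
3,0,1,2,0,0
3,3,1,1,1,2
k=8  1,0,2,0,1,3
2,1,3,2,3,3
2,3,3,3,1,2
3,0,1,2,0,0
3,3,1,1,1,2
k=9  1,0,3,1,3,0
2,3,2,1,1,1
3,0,2,1,3,3
3,1,2,3,0,0
3,3,1,1,1,2
k=10  1,0,3,1,3,0
2,3,3,1,1,1
3,0,2,1,3,3
3,1,2,3,0,0
3,3,1,1,1,2
k=11  1,2,0,2,3,0
3,0,2,2,1,1
3,1,3,1,3,3
3,1,2,3,0,0
3,3,1,1,1,2

51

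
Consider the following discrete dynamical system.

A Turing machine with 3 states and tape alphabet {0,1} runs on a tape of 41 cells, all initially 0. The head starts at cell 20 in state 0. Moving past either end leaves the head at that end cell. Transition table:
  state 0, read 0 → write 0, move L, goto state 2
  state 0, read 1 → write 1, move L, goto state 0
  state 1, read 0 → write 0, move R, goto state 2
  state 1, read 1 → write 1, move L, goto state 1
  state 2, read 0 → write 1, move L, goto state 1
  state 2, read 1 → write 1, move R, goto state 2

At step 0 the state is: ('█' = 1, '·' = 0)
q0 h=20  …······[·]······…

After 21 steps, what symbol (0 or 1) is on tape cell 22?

1

k=0  q0 h=20  …······[·]······…
k=1  q2 h=19  …······[·]······…
k=2  q1 h=18  …······[·]█·····…
k=3  q2 h=19  …······[█]······…
k=4  q2 h=20  …·····█[·]······…
k=5  q1 h=19  …······[█]█·····…
k=6  q1 h=18  …······[·]██····…
k=7  q2 h=19  …······[█]█·····…
k=8  q2 h=20  …·····█[█]······…
k=9  q2 h=21  …····██[·]······…
k=10  q1 h=20  …·····█[█]█·····…
k=11  q1 h=19  …······[█]██····…
k=12  q1 h=18  …······[·]███···…
k=13  q2 h=19  …······[█]██····…
k=14  q2 h=20  …·····█[█]█·····…
k=15  q2 h=21  …····██[█]······…
k=16  q2 h=22  …···███[·]······…
k=17  q1 h=21  …····██[█]█·····…
k=18  q1 h=20  …·····█[█]██····…
k=19  q1 h=19  …······[█]███···…
k=20  q1 h=18  …······[·]████··…
k=21  q2 h=19  …······[█]███···…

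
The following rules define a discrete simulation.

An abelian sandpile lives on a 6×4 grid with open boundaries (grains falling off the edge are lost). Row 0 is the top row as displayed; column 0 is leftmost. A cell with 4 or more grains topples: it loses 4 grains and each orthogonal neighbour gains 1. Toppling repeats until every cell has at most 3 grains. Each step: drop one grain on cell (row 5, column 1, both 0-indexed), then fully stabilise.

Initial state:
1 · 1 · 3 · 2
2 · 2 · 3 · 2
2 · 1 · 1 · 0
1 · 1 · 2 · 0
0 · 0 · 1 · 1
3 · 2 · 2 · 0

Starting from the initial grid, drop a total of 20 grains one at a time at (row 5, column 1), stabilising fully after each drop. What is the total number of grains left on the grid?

0) 1 · 1 · 3 · 2
2 · 2 · 3 · 2
2 · 1 · 1 · 0
1 · 1 · 2 · 0
0 · 0 · 1 · 1
3 · 2 · 2 · 0
1) 1 · 1 · 3 · 2
2 · 2 · 3 · 2
2 · 1 · 1 · 0
1 · 1 · 2 · 0
0 · 0 · 1 · 1
3 · 3 · 2 · 0
2) 1 · 1 · 3 · 2
2 · 2 · 3 · 2
2 · 1 · 1 · 0
1 · 1 · 2 · 0
1 · 1 · 1 · 1
0 · 1 · 3 · 0
3) 1 · 1 · 3 · 2
2 · 2 · 3 · 2
2 · 1 · 1 · 0
1 · 1 · 2 · 0
1 · 1 · 1 · 1
0 · 2 · 3 · 0
4) 1 · 1 · 3 · 2
2 · 2 · 3 · 2
2 · 1 · 1 · 0
1 · 1 · 2 · 0
1 · 1 · 1 · 1
0 · 3 · 3 · 0
5) 1 · 1 · 3 · 2
2 · 2 · 3 · 2
2 · 1 · 1 · 0
1 · 1 · 2 · 0
1 · 2 · 2 · 1
1 · 1 · 0 · 1
6) 1 · 1 · 3 · 2
2 · 2 · 3 · 2
2 · 1 · 1 · 0
1 · 1 · 2 · 0
1 · 2 · 2 · 1
1 · 2 · 0 · 1
7) 1 · 1 · 3 · 2
2 · 2 · 3 · 2
2 · 1 · 1 · 0
1 · 1 · 2 · 0
1 · 2 · 2 · 1
1 · 3 · 0 · 1
8) 1 · 1 · 3 · 2
2 · 2 · 3 · 2
2 · 1 · 1 · 0
1 · 1 · 2 · 0
1 · 3 · 2 · 1
2 · 0 · 1 · 1
9) 1 · 1 · 3 · 2
2 · 2 · 3 · 2
2 · 1 · 1 · 0
1 · 1 · 2 · 0
1 · 3 · 2 · 1
2 · 1 · 1 · 1
10) 1 · 1 · 3 · 2
2 · 2 · 3 · 2
2 · 1 · 1 · 0
1 · 1 · 2 · 0
1 · 3 · 2 · 1
2 · 2 · 1 · 1
11) 1 · 1 · 3 · 2
2 · 2 · 3 · 2
2 · 1 · 1 · 0
1 · 1 · 2 · 0
1 · 3 · 2 · 1
2 · 3 · 1 · 1
12) 1 · 1 · 3 · 2
2 · 2 · 3 · 2
2 · 1 · 1 · 0
1 · 2 · 2 · 0
2 · 0 · 3 · 1
3 · 1 · 2 · 1
13) 1 · 1 · 3 · 2
2 · 2 · 3 · 2
2 · 1 · 1 · 0
1 · 2 · 2 · 0
2 · 0 · 3 · 1
3 · 2 · 2 · 1
14) 1 · 1 · 3 · 2
2 · 2 · 3 · 2
2 · 1 · 1 · 0
1 · 2 · 2 · 0
2 · 0 · 3 · 1
3 · 3 · 2 · 1
15) 1 · 1 · 3 · 2
2 · 2 · 3 · 2
2 · 1 · 1 · 0
1 · 2 · 2 · 0
3 · 1 · 3 · 1
0 · 1 · 3 · 1
16) 1 · 1 · 3 · 2
2 · 2 · 3 · 2
2 · 1 · 1 · 0
1 · 2 · 2 · 0
3 · 1 · 3 · 1
0 · 2 · 3 · 1
17) 1 · 1 · 3 · 2
2 · 2 · 3 · 2
2 · 1 · 1 · 0
1 · 2 · 2 · 0
3 · 1 · 3 · 1
0 · 3 · 3 · 1
18) 1 · 1 · 3 · 2
2 · 2 · 3 · 2
2 · 1 · 1 · 0
1 · 2 · 3 · 0
3 · 3 · 0 · 2
1 · 1 · 1 · 2
19) 1 · 1 · 3 · 2
2 · 2 · 3 · 2
2 · 1 · 1 · 0
1 · 2 · 3 · 0
3 · 3 · 0 · 2
1 · 2 · 1 · 2
20) 1 · 1 · 3 · 2
2 · 2 · 3 · 2
2 · 1 · 1 · 0
1 · 2 · 3 · 0
3 · 3 · 0 · 2
1 · 3 · 1 · 2

41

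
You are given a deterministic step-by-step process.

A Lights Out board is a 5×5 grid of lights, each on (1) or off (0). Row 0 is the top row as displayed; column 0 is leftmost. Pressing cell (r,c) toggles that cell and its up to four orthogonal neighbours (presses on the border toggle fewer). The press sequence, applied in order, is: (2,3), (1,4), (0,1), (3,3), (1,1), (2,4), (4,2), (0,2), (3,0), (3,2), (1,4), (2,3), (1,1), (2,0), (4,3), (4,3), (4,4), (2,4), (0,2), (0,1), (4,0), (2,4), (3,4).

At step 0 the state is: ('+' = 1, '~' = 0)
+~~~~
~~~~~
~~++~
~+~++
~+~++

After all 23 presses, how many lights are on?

11

[0] +~~~~
~~~~~
~~++~
~+~++
~+~++
[1] +~~~~
~~~+~
~~~~+
~+~~+
~+~++
[2] +~~~+
~~~~+
~~~~~
~+~~+
~+~++
[3] ~++~+
~+~~+
~~~~~
~+~~+
~+~++
[4] ~++~+
~+~~+
~~~+~
~+++~
~+~~+
[5] ~~+~+
+~+~+
~+~+~
~+++~
~+~~+
[6] ~~+~+
+~+~~
~+~~+
~++++
~+~~+
[7] ~~+~+
+~+~~
~+~~+
~+~++
~~+++
[8] ~+~++
+~~~~
~+~~+
~+~++
~~+++
[9] ~+~++
+~~~~
++~~+
+~~++
+~+++
[10] ~+~++
+~~~~
+++~+
+++~+
+~~++
[11] ~+~+~
+~~++
+++~~
+++~+
+~~++
[12] ~+~+~
+~~~+
++~++
+++++
+~~++
[13] ~~~+~
~++~+
+~~++
+++++
+~~++
[14] ~~~+~
+++~+
~+~++
~++++
+~~++
[15] ~~~+~
+++~+
~+~++
~++~+
+~+~~
[16] ~~~+~
+++~+
~+~++
~++++
+~~++
[17] ~~~+~
+++~+
~+~++
~+++~
+~~~~
[18] ~~~+~
+++~~
~+~~~
~++++
+~~~~
[19] ~++~~
++~~~
~+~~~
~++++
+~~~~
[20] +~~~~
+~~~~
~+~~~
~++++
+~~~~
[21] +~~~~
+~~~~
~+~~~
+++++
~+~~~
[22] +~~~~
+~~~+
~+~++
++++~
~+~~~
[23] +~~~~
+~~~+
~+~+~
+++~+
~+~~+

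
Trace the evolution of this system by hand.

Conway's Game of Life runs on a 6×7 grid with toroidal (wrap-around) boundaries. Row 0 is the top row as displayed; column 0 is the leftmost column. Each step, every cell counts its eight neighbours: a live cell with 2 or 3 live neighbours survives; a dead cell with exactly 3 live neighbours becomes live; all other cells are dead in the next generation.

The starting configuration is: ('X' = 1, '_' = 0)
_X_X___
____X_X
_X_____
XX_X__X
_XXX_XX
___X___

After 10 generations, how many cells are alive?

step 0: _X_X___
____X_X
_X_____
XX_X__X
_XXX_XX
___X___
step 1: __XXX__
X_X____
_XX__XX
___XXXX
_X_X_XX
XX_X___
step 2: X___X__
X___XXX
_XX____
_X_X___
_X_X___
XX___XX
step 3: ____X__
X__XXXX
_XXXXXX
XX_X___
_X__X_X
_XX_XXX
step 4: _XX____
XX_____
_______
_______
____X_X
_XX_X_X
step 5: ___X___
XXX____
_______
_______
X__X___
_XX____
step 6: X__X___
_XX____
_X_____
_______
_XX____
_XXX___
step 7: X__X___
XXX____
_XX____
_XX____
_X_X___
X__X___
step 8: X__X__X
X__X___
___X___
X__X___
XX_X___
XX_XX__
step 9: ___X__X
X_XXX_X
__XXX__
XX_XX__
___X__X
___XX__
step 10: X_____X
XX____X
______X
XX___X_
X____X_
__XXXX_

15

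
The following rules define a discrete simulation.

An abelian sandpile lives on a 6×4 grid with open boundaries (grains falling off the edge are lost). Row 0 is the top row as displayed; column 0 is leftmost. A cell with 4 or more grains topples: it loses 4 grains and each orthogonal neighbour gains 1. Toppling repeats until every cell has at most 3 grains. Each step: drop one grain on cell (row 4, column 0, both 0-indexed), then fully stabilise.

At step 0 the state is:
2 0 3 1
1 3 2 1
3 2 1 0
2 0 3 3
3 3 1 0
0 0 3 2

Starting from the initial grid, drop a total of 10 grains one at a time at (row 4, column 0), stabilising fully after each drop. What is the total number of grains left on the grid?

44

k=0  2 0 3 1
1 3 2 1
3 2 1 0
2 0 3 3
3 3 1 0
0 0 3 2
k=1  2 0 3 1
1 3 2 1
3 2 1 0
3 1 3 3
1 0 2 0
1 1 3 2
k=2  2 0 3 1
1 3 2 1
3 2 1 0
3 1 3 3
2 0 2 0
1 1 3 2
k=3  2 0 3 1
1 3 2 1
3 2 1 0
3 1 3 3
3 0 2 0
1 1 3 2
k=4  2 0 3 1
2 3 2 1
0 3 1 0
1 2 3 3
1 1 2 0
2 1 3 2
k=5  2 0 3 1
2 3 2 1
0 3 1 0
1 2 3 3
2 1 2 0
2 1 3 2
k=6  2 0 3 1
2 3 2 1
0 3 1 0
1 2 3 3
3 1 2 0
2 1 3 2
k=7  2 0 3 1
2 3 2 1
0 3 1 0
2 2 3 3
0 2 2 0
3 1 3 2
k=8  2 0 3 1
2 3 2 1
0 3 1 0
2 2 3 3
1 2 2 0
3 1 3 2
k=9  2 0 3 1
2 3 2 1
0 3 1 0
2 2 3 3
2 2 2 0
3 1 3 2
k=10  2 0 3 1
2 3 2 1
0 3 1 0
2 2 3 3
3 2 2 0
3 1 3 2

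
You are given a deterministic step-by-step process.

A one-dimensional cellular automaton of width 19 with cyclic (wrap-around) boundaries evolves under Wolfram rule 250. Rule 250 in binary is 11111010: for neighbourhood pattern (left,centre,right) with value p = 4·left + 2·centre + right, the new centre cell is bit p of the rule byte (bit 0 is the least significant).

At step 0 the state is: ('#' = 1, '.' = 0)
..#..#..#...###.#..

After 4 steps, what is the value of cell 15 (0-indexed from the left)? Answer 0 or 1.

k=0  ..#..#..#...###.#..
k=1  .#.##.##.#.#####.#.
k=2  #.#######.#######.#
k=3  ###################
k=4  ###################

1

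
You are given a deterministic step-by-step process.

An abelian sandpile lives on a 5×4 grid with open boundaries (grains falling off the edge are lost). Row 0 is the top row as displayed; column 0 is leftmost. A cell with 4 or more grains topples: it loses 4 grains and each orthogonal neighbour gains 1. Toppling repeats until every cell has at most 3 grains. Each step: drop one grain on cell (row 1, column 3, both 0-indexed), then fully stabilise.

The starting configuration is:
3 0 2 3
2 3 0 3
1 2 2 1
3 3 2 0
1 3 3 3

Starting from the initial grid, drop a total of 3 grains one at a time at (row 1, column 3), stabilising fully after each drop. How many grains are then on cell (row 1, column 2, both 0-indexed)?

gen 0: 3 0 2 3
2 3 0 3
1 2 2 1
3 3 2 0
1 3 3 3
gen 1: 3 0 3 0
2 3 1 1
1 2 2 2
3 3 2 0
1 3 3 3
gen 2: 3 0 3 0
2 3 1 2
1 2 2 2
3 3 2 0
1 3 3 3
gen 3: 3 0 3 0
2 3 1 3
1 2 2 2
3 3 2 0
1 3 3 3

1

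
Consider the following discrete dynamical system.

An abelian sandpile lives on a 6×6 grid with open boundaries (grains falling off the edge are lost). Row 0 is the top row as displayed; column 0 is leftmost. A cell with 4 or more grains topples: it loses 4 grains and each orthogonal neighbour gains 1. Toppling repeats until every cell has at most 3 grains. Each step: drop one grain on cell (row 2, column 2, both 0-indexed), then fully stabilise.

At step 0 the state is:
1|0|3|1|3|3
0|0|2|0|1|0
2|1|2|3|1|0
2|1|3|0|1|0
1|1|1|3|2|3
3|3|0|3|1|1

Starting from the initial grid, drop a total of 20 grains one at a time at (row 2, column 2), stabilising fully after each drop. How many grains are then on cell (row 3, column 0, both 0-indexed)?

2

step 0: 1|0|3|1|3|3
0|0|2|0|1|0
2|1|2|3|1|0
2|1|3|0|1|0
1|1|1|3|2|3
3|3|0|3|1|1
step 1: 1|0|3|1|3|3
0|0|2|0|1|0
2|1|3|3|1|0
2|1|3|0|1|0
1|1|1|3|2|3
3|3|0|3|1|1
step 2: 1|0|3|1|3|3
0|0|3|1|1|0
2|2|2|0|2|0
2|2|0|2|1|0
1|1|2|3|2|3
3|3|0|3|1|1
step 3: 1|0|3|1|3|3
0|0|3|1|1|0
2|2|3|0|2|0
2|2|0|2|1|0
1|1|2|3|2|3
3|3|0|3|1|1
step 4: 1|1|0|2|3|3
0|1|1|2|1|0
2|3|1|1|2|0
2|2|1|2|1|0
1|1|2|3|2|3
3|3|0|3|1|1
step 5: 1|1|0|2|3|3
0|1|1|2|1|0
2|3|2|1|2|0
2|2|1|2|1|0
1|1|2|3|2|3
3|3|0|3|1|1
step 6: 1|1|0|2|3|3
0|1|1|2|1|0
2|3|3|1|2|0
2|2|1|2|1|0
1|1|2|3|2|3
3|3|0|3|1|1
step 7: 1|1|0|2|3|3
0|2|2|2|1|0
3|0|1|2|2|0
2|3|2|2|1|0
1|1|2|3|2|3
3|3|0|3|1|1
step 8: 1|1|0|2|3|3
0|2|2|2|1|0
3|0|2|2|2|0
2|3|2|2|1|0
1|1|2|3|2|3
3|3|0|3|1|1
step 9: 1|1|0|2|3|3
0|2|2|2|1|0
3|0|3|2|2|0
2|3|2|2|1|0
1|1|2|3|2|3
3|3|0|3|1|1
step 10: 1|1|0|2|3|3
0|2|3|2|1|0
3|1|0|3|2|0
2|3|3|2|1|0
1|1|2|3|2|3
3|3|0|3|1|1
step 11: 1|1|0|2|3|3
0|2|3|2|1|0
3|1|1|3|2|0
2|3|3|2|1|0
1|1|2|3|2|3
3|3|0|3|1|1
step 12: 1|1|0|2|3|3
0|2|3|2|1|0
3|1|2|3|2|0
2|3|3|2|1|0
1|1|2|3|2|3
3|3|0|3|1|1
step 13: 1|1|0|2|3|3
0|2|3|2|1|0
3|1|3|3|2|0
2|3|3|2|1|0
1|1|2|3|2|3
3|3|0|3|1|1
step 14: 1|1|1|3|3|3
0|3|1|0|2|0
3|3|3|2|3|0
3|0|3|1|2|0
1|3|0|2|3|3
3|3|2|0|2|1
step 15: 1|2|1|3|3|3
2|0|3|0|2|0
1|2|2|3|3|0
0|3|0|2|2|0
2|3|1|2|3|3
3|3|2|0|2|1
step 16: 1|2|1|3|3|3
2|0|3|0|2|0
1|2|3|3|3|0
0|3|0|2|2|0
2|3|1|2|3|3
3|3|2|0|2|1
step 17: 1|2|2|3|3|3
2|1|0|2|3|0
1|3|2|1|0|1
0|3|1|3|3|0
2|3|1|2|3|3
3|3|2|0|2|1
step 18: 1|2|2|3|3|3
2|1|0|2|3|0
1|3|3|1|0|1
0|3|1|3|3|0
2|3|1|2|3|3
3|3|2|0|2|1
step 19: 1|2|2|3|3|3
2|2|1|2|3|0
2|1|1|2|0|1
2|1|3|3|3|0
0|2|2|2|3|3
1|1|3|0|2|1
step 20: 1|2|2|3|3|3
2|2|1|2|3|0
2|1|2|2|0|1
2|1|3|3|3|0
0|2|2|2|3|3
1|1|3|0|2|1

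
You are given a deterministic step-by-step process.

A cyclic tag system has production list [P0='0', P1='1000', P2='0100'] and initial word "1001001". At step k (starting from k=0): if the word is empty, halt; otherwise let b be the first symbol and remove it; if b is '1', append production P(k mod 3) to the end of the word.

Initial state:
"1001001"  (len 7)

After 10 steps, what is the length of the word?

k=0  "1001001"  (len 7)
k=1  "0010010"  (len 7)
k=2  "010010"  (len 6)
k=3  "10010"  (len 5)
k=4  "00100"  (len 5)
k=5  "0100"  (len 4)
k=6  "100"  (len 3)
k=7  "000"  (len 3)
k=8  "00"  (len 2)
k=9  "0"  (len 1)
k=10  (halted — word empty)

0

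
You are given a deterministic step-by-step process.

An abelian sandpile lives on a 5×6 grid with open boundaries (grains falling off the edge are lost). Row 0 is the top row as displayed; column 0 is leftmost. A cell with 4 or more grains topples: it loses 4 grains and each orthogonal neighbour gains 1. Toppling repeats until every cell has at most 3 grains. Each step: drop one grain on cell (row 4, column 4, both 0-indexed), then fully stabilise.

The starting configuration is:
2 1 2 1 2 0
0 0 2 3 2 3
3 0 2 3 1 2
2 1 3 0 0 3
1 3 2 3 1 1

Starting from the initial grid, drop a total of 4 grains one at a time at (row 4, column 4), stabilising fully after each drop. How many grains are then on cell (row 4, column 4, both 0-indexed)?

2

0) 2 1 2 1 2 0
0 0 2 3 2 3
3 0 2 3 1 2
2 1 3 0 0 3
1 3 2 3 1 1
1) 2 1 2 1 2 0
0 0 2 3 2 3
3 0 2 3 1 2
2 1 3 0 0 3
1 3 2 3 2 1
2) 2 1 2 1 2 0
0 0 2 3 2 3
3 0 2 3 1 2
2 1 3 0 0 3
1 3 2 3 3 1
3) 2 1 2 1 2 0
0 0 2 3 2 3
3 0 2 3 1 2
2 1 3 1 1 3
1 3 3 0 1 2
4) 2 1 2 1 2 0
0 0 2 3 2 3
3 0 2 3 1 2
2 1 3 1 1 3
1 3 3 0 2 2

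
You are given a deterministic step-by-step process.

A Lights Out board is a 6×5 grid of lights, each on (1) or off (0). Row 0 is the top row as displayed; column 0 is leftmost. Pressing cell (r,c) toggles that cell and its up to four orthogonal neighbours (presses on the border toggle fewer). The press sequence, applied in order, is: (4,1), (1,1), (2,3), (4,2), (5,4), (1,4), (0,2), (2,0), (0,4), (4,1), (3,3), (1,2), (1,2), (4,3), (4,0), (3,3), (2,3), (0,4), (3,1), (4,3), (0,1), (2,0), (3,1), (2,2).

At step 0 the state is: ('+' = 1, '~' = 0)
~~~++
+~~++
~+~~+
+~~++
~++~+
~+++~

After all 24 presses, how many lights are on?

gen 0: ~~~++
+~~++
~+~~+
+~~++
~++~+
~+++~
gen 1: ~~~++
+~~++
~+~~+
++~++
+~~~+
~~++~
gen 2: ~+~++
~++++
~~~~+
++~++
+~~~+
~~++~
gen 3: ~+~++
~++~+
~~++~
++~~+
+~~~+
~~++~
gen 4: ~+~++
~++~+
~~++~
+++~+
+++++
~~~+~
gen 5: ~+~++
~++~+
~~++~
+++~+
++++~
~~~~+
gen 6: ~+~+~
~+++~
~~+++
+++~+
++++~
~~~~+
gen 7: ~~+~~
~+~+~
~~+++
+++~+
++++~
~~~~+
gen 8: ~~+~~
++~+~
+++++
~++~+
++++~
~~~~+
gen 9: ~~+++
++~++
+++++
~++~+
++++~
~~~~+
gen 10: ~~+++
++~++
+++++
~~+~+
~~~+~
~+~~+
gen 11: ~~+++
++~++
+++~+
~~~+~
~~~~~
~+~~+
gen 12: ~~~++
+~+~+
++~~+
~~~+~
~~~~~
~+~~+
gen 13: ~~+++
++~++
+++~+
~~~+~
~~~~~
~+~~+
gen 14: ~~+++
++~++
+++~+
~~~~~
~~+++
~+~++
gen 15: ~~+++
++~++
+++~+
+~~~~
+++++
++~++
gen 16: ~~+++
++~++
+++++
+~+++
+++~+
++~++
gen 17: ~~+++
++~~+
++~~~
+~+~+
+++~+
++~++
gen 18: ~~+~~
++~~~
++~~~
+~+~+
+++~+
++~++
gen 19: ~~+~~
++~~~
+~~~~
~+~~+
+~+~+
++~++
gen 20: ~~+~~
++~~~
+~~~~
~+~++
+~~+~
++~~+
gen 21: ++~~~
+~~~~
+~~~~
~+~++
+~~+~
++~~+
gen 22: ++~~~
~~~~~
~+~~~
++~++
+~~+~
++~~+
gen 23: ++~~~
~~~~~
~~~~~
~~+++
++~+~
++~~+
gen 24: ++~~~
~~+~~
~+++~
~~~++
++~+~
++~~+

14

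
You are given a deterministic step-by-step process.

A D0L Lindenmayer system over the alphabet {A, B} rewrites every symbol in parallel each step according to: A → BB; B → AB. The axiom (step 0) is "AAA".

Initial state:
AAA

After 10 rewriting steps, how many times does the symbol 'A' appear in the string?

1026

[0] AAA
[1] BBBBBB
[2] ABABABABABAB
[3] BBABBBABBBABBBABBBABBBAB
[4] ABABBBABABABBBABABABBBABABABBBABABABBBABABABBBAB
[5] BBABBBABABABBBABBBABBBABABABBBABBBABBBABABABBBABBBABBBABABABBBABBBABBBABABABBBABBBABBBABABABBBAB
[6] ABABBBABABABBBABBBABBBABABABBBABABABBBABABABBBABBBABBBABAB…ABABABBBABBBABBBABABABBBABABABBBABABABBBABBBABBBABABABBBAB  (len 192)
[7] BBABBBABABABBBABBBABBBABABABBBABABABBBABABABBBABBBABBBABAB…ABABABBBABBBABBBABABABBBABABABBBABABABBBABBBABBBABABABBBAB  (len 384)
[8] ABABBBABABABBBABBBABBBABABABBBABABABBBABABABBBABBBABBBABAB…ABABABBBABBBABBBABABABBBABABABBBABABABBBABBBABBBABABABBBAB  (len 768)
[9] BBABBBABABABBBABBBABBBABABABBBABABABBBABABABBBABBBABBBABAB…ABABABBBABBBABBBABABABBBABABABBBABABABBBABBBABBBABABABBBAB  (len 1536)
[10] ABABBBABABABBBABBBABBBABABABBBABABABBBABABABBBABBBABBBABAB…ABABABBBABBBABBBABABABBBABABABBBABABABBBABBBABBBABABABBBAB  (len 3072)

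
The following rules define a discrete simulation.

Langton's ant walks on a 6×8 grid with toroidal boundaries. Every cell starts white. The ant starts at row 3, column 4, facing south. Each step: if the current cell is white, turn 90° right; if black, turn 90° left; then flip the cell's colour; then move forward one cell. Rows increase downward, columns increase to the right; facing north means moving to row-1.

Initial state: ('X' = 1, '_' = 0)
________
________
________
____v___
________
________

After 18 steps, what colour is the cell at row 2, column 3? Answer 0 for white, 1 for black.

t=0: ________
________
________
____v___
________
________
t=1: ________
________
________
___<X___
________
________
t=2: ________
________
___^____
___XX___
________
________
t=3: ________
________
___X>___
___XX___
________
________
t=4: ________
________
___XX___
___Xv___
________
________
t=5: ________
________
___XX___
___X_>__
________
________
t=6: ________
________
___XX___
___X_X__
_____v__
________
t=7: ________
________
___XX___
___X_X__
____<X__
________
t=8: ________
________
___XX___
___X^X__
____XX__
________
t=9: ________
________
___XX___
___XX>__
____XX__
________
t=10: ________
________
___XX^__
___XX___
____XX__
________
t=11: ________
________
___XXX>_
___XX___
____XX__
________
t=12: ________
________
___XXXX_
___XX_v_
____XX__
________
t=13: ________
________
___XXXX_
___XX<X_
____XX__
________
t=14: ________
________
___XX^X_
___XXXX_
____XX__
________
t=15: ________
________
___X<_X_
___XXXX_
____XX__
________
t=16: ________
________
___X__X_
___XvXX_
____XX__
________
t=17: ________
________
___X__X_
___X_>X_
____XX__
________
t=18: ________
________
___X_^X_
___X__X_
____XX__
________

1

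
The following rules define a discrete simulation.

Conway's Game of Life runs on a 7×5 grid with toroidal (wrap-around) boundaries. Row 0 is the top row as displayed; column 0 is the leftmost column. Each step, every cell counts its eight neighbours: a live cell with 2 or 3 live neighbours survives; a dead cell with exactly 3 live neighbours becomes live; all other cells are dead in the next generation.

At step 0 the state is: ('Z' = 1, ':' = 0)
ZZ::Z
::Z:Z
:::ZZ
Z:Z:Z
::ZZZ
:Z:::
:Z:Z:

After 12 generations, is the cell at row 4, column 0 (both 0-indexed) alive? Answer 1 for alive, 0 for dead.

k=0  ZZ::Z
::Z:Z
:::ZZ
Z:Z:Z
::ZZZ
:Z:::
:Z:Z:
k=1  :Z::Z
:ZZ::
:ZZ::
ZZZ::
::Z:Z
ZZ::Z
:Z::Z
k=2  :Z:Z:
:::Z:
:::Z:
Z::::
::Z:Z
:ZZ:Z
:ZZZZ
k=3  ZZ:::
:::ZZ
::::Z
:::ZZ
::Z:Z
::::Z
::::Z
k=4  Z::Z:
:::ZZ
Z::::
Z:::Z
Z:::Z
Z:::Z
::::Z
k=5  Z::Z:
Z::Z:
Z::Z:
:Z:::
:Z:Z:
:::Z:
:::Z:
k=6  ::ZZ:
ZZZZ:
ZZZ::
ZZ::Z
:::::
:::ZZ
::ZZ:
k=7  :::::
Z::::
:::::
::Z:Z
:::Z:
::ZZZ
:::::
k=8  :::::
:::::
:::::
:::Z:
:::::
::ZZZ
:::Z:
k=9  :::::
:::::
:::::
:::::
::Z:Z
::ZZZ
::ZZZ
k=10  :::Z:
:::::
:::::
:::::
::Z:Z
ZZ:::
::Z:Z
k=11  :::Z:
:::::
:::::
:::::
ZZ:::
ZZZ:Z
ZZZZZ
k=12  ZZ:Z:
:::::
:::::
:::::
::Z:Z
:::::
:::::

0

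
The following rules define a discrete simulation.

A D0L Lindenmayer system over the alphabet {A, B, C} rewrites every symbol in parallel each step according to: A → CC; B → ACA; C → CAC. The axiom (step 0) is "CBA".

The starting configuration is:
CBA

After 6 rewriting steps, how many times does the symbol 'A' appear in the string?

gen 0: CBA
gen 1: CACACACC
gen 2: CACCCCACCCCACCCCACCAC
gen 3: CACCCCACCACCACCACCCCACCACCACCACCCCACCACCACCACCCCACCACCCCAC
gen 4: CACCCCACCACCACCACCCCACCACCCCACCACCCCACCACCCCACCACCACCACCCC…CCCCACCACCCCACCACCCCACCACCACCACCCCACCACCCCACCACCACCACCCCAC  (len 158)
gen 5: CACCCCACCACCACCACCCCACCACCCCACCACCCCACCACCCCACCACCACCACCCC…CCCCACCACCACCACCCCACCACCCCACCACCCCACCACCCCACCACCACCACCCCAC  (len 432)
gen 6: CACCCCACCACCACCACCCCACCACCCCACCACCCCACCACCCCACCACCACCACCCC…CCCCACCACCACCACCCCACCACCCCACCACCCCACCACCCCACCACCACCACCCCAC  (len 1180)

316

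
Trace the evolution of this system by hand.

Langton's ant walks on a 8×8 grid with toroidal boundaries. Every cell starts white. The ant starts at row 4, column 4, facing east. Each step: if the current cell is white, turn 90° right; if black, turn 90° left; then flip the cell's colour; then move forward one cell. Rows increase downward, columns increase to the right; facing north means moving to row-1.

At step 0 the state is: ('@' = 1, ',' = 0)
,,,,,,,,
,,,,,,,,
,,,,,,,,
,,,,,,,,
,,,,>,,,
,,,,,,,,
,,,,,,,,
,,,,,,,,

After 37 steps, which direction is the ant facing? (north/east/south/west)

north

t=0: ,,,,,,,,
,,,,,,,,
,,,,,,,,
,,,,,,,,
,,,,>,,,
,,,,,,,,
,,,,,,,,
,,,,,,,,
t=1: ,,,,,,,,
,,,,,,,,
,,,,,,,,
,,,,,,,,
,,,,@,,,
,,,,v,,,
,,,,,,,,
,,,,,,,,
t=2: ,,,,,,,,
,,,,,,,,
,,,,,,,,
,,,,,,,,
,,,,@,,,
,,,<@,,,
,,,,,,,,
,,,,,,,,
t=3: ,,,,,,,,
,,,,,,,,
,,,,,,,,
,,,,,,,,
,,,^@,,,
,,,@@,,,
,,,,,,,,
,,,,,,,,
t=4: ,,,,,,,,
,,,,,,,,
,,,,,,,,
,,,,,,,,
,,,@>,,,
,,,@@,,,
,,,,,,,,
,,,,,,,,
t=5: ,,,,,,,,
,,,,,,,,
,,,,,,,,
,,,,^,,,
,,,@,,,,
,,,@@,,,
,,,,,,,,
,,,,,,,,
t=6: ,,,,,,,,
,,,,,,,,
,,,,,,,,
,,,,@>,,
,,,@,,,,
,,,@@,,,
,,,,,,,,
,,,,,,,,
t=7: ,,,,,,,,
,,,,,,,,
,,,,,,,,
,,,,@@,,
,,,@,v,,
,,,@@,,,
,,,,,,,,
,,,,,,,,
t=8: ,,,,,,,,
,,,,,,,,
,,,,,,,,
,,,,@@,,
,,,@<@,,
,,,@@,,,
,,,,,,,,
,,,,,,,,
t=9: ,,,,,,,,
,,,,,,,,
,,,,,,,,
,,,,^@,,
,,,@@@,,
,,,@@,,,
,,,,,,,,
,,,,,,,,
t=10: ,,,,,,,,
,,,,,,,,
,,,,,,,,
,,,<,@,,
,,,@@@,,
,,,@@,,,
,,,,,,,,
,,,,,,,,
t=11: ,,,,,,,,
,,,,,,,,
,,,^,,,,
,,,@,@,,
,,,@@@,,
,,,@@,,,
,,,,,,,,
,,,,,,,,
t=12: ,,,,,,,,
,,,,,,,,
,,,@>,,,
,,,@,@,,
,,,@@@,,
,,,@@,,,
,,,,,,,,
,,,,,,,,
t=13: ,,,,,,,,
,,,,,,,,
,,,@@,,,
,,,@v@,,
,,,@@@,,
,,,@@,,,
,,,,,,,,
,,,,,,,,
t=14: ,,,,,,,,
,,,,,,,,
,,,@@,,,
,,,<@@,,
,,,@@@,,
,,,@@,,,
,,,,,,,,
,,,,,,,,
t=15: ,,,,,,,,
,,,,,,,,
,,,@@,,,
,,,,@@,,
,,,v@@,,
,,,@@,,,
,,,,,,,,
,,,,,,,,
t=16: ,,,,,,,,
,,,,,,,,
,,,@@,,,
,,,,@@,,
,,,,>@,,
,,,@@,,,
,,,,,,,,
,,,,,,,,
t=17: ,,,,,,,,
,,,,,,,,
,,,@@,,,
,,,,^@,,
,,,,,@,,
,,,@@,,,
,,,,,,,,
,,,,,,,,
t=18: ,,,,,,,,
,,,,,,,,
,,,@@,,,
,,,<,@,,
,,,,,@,,
,,,@@,,,
,,,,,,,,
,,,,,,,,
t=19: ,,,,,,,,
,,,,,,,,
,,,^@,,,
,,,@,@,,
,,,,,@,,
,,,@@,,,
,,,,,,,,
,,,,,,,,
t=20: ,,,,,,,,
,,,,,,,,
,,<,@,,,
,,,@,@,,
,,,,,@,,
,,,@@,,,
,,,,,,,,
,,,,,,,,
t=21: ,,,,,,,,
,,^,,,,,
,,@,@,,,
,,,@,@,,
,,,,,@,,
,,,@@,,,
,,,,,,,,
,,,,,,,,
t=22: ,,,,,,,,
,,@>,,,,
,,@,@,,,
,,,@,@,,
,,,,,@,,
,,,@@,,,
,,,,,,,,
,,,,,,,,
t=23: ,,,,,,,,
,,@@,,,,
,,@v@,,,
,,,@,@,,
,,,,,@,,
,,,@@,,,
,,,,,,,,
,,,,,,,,
t=24: ,,,,,,,,
,,@@,,,,
,,<@@,,,
,,,@,@,,
,,,,,@,,
,,,@@,,,
,,,,,,,,
,,,,,,,,
t=25: ,,,,,,,,
,,@@,,,,
,,,@@,,,
,,v@,@,,
,,,,,@,,
,,,@@,,,
,,,,,,,,
,,,,,,,,
t=26: ,,,,,,,,
,,@@,,,,
,,,@@,,,
,<@@,@,,
,,,,,@,,
,,,@@,,,
,,,,,,,,
,,,,,,,,
t=27: ,,,,,,,,
,,@@,,,,
,^,@@,,,
,@@@,@,,
,,,,,@,,
,,,@@,,,
,,,,,,,,
,,,,,,,,
t=28: ,,,,,,,,
,,@@,,,,
,@>@@,,,
,@@@,@,,
,,,,,@,,
,,,@@,,,
,,,,,,,,
,,,,,,,,
t=29: ,,,,,,,,
,,@@,,,,
,@@@@,,,
,@v@,@,,
,,,,,@,,
,,,@@,,,
,,,,,,,,
,,,,,,,,
t=30: ,,,,,,,,
,,@@,,,,
,@@@@,,,
,@,>,@,,
,,,,,@,,
,,,@@,,,
,,,,,,,,
,,,,,,,,
t=31: ,,,,,,,,
,,@@,,,,
,@@^@,,,
,@,,,@,,
,,,,,@,,
,,,@@,,,
,,,,,,,,
,,,,,,,,
t=32: ,,,,,,,,
,,@@,,,,
,@<,@,,,
,@,,,@,,
,,,,,@,,
,,,@@,,,
,,,,,,,,
,,,,,,,,
t=33: ,,,,,,,,
,,@@,,,,
,@,,@,,,
,@v,,@,,
,,,,,@,,
,,,@@,,,
,,,,,,,,
,,,,,,,,
t=34: ,,,,,,,,
,,@@,,,,
,@,,@,,,
,<@,,@,,
,,,,,@,,
,,,@@,,,
,,,,,,,,
,,,,,,,,
t=35: ,,,,,,,,
,,@@,,,,
,@,,@,,,
,,@,,@,,
,v,,,@,,
,,,@@,,,
,,,,,,,,
,,,,,,,,
t=36: ,,,,,,,,
,,@@,,,,
,@,,@,,,
,,@,,@,,
<@,,,@,,
,,,@@,,,
,,,,,,,,
,,,,,,,,
t=37: ,,,,,,,,
,,@@,,,,
,@,,@,,,
^,@,,@,,
@@,,,@,,
,,,@@,,,
,,,,,,,,
,,,,,,,,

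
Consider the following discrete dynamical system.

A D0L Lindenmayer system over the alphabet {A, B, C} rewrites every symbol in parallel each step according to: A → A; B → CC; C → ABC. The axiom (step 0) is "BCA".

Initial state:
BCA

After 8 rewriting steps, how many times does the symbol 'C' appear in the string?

341

t=0: BCA
t=1: CCABCA
t=2: ABCABCACCABCA
t=3: ACCABCACCABCAABCABCACCABCA
t=4: AABCABCACCABCAABCABCACCABCAACCABCACCABCAABCABCACCABCA
t=5: AACCABCACCABCAABCABCACCABCAACCABCACCABCAABCABCACCABCAAABCABCACCABCAABCABCACCABCAACCABCACCABCAABCABCACCABCA
t=6: AAABCABCACCABCAABCABCACCABCAACCABCACCABCAABCABCACCABCAAABC…CABCAAABCABCACCABCAABCABCACCABCAACCABCACCABCAABCABCACCABCA  (len 213)
t=7: AAACCABCACCABCAABCABCACCABCAACCABCACCABCAABCABCACCABCAAABC…CABCAAABCABCACCABCAABCABCACCABCAACCABCACCABCAABCABCACCABCA  (len 426)
t=8: AAAABCABCACCABCAABCABCACCABCAACCABCACCABCAABCABCACCABCAAAB…CABCAAABCABCACCABCAABCABCACCABCAACCABCACCABCAABCABCACCABCA  (len 853)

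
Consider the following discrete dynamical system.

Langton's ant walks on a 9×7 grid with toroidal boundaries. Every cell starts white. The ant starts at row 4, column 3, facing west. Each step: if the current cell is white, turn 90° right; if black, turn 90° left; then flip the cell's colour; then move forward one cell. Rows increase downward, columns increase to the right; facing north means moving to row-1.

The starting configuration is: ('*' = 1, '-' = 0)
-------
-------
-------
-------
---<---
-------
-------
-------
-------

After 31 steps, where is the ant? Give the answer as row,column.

6,4

[0] -------
-------
-------
-------
---<---
-------
-------
-------
-------
[1] -------
-------
-------
---^---
---*---
-------
-------
-------
-------
[2] -------
-------
-------
---*>--
---*---
-------
-------
-------
-------
[3] -------
-------
-------
---**--
---*v--
-------
-------
-------
-------
[4] -------
-------
-------
---**--
---<*--
-------
-------
-------
-------
[5] -------
-------
-------
---**--
----*--
---v---
-------
-------
-------
[6] -------
-------
-------
---**--
----*--
--<*---
-------
-------
-------
[7] -------
-------
-------
---**--
--^-*--
--**---
-------
-------
-------
[8] -------
-------
-------
---**--
--*>*--
--**---
-------
-------
-------
[9] -------
-------
-------
---**--
--***--
--*v---
-------
-------
-------
[10] -------
-------
-------
---**--
--***--
--*->--
-------
-------
-------
[11] -------
-------
-------
---**--
--***--
--*-*--
----v--
-------
-------
[12] -------
-------
-------
---**--
--***--
--*-*--
---<*--
-------
-------
[13] -------
-------
-------
---**--
--***--
--*^*--
---**--
-------
-------
[14] -------
-------
-------
---**--
--***--
--**>--
---**--
-------
-------
[15] -------
-------
-------
---**--
--**^--
--**---
---**--
-------
-------
[16] -------
-------
-------
---**--
--*<---
--**---
---**--
-------
-------
[17] -------
-------
-------
---**--
--*----
--*v---
---**--
-------
-------
[18] -------
-------
-------
---**--
--*----
--*->--
---**--
-------
-------
[19] -------
-------
-------
---**--
--*----
--*-*--
---*v--
-------
-------
[20] -------
-------
-------
---**--
--*----
--*-*--
---*->-
-------
-------
[21] -------
-------
-------
---**--
--*----
--*-*--
---*-*-
-----v-
-------
[22] -------
-------
-------
---**--
--*----
--*-*--
---*-*-
----<*-
-------
[23] -------
-------
-------
---**--
--*----
--*-*--
---*^*-
----**-
-------
[24] -------
-------
-------
---**--
--*----
--*-*--
---**>-
----**-
-------
[25] -------
-------
-------
---**--
--*----
--*-*^-
---**--
----**-
-------
[26] -------
-------
-------
---**--
--*----
--*-**>
---**--
----**-
-------
[27] -------
-------
-------
---**--
--*----
--*-***
---**-v
----**-
-------
[28] -------
-------
-------
---**--
--*----
--*-***
---**<*
----**-
-------
[29] -------
-------
-------
---**--
--*----
--*-*^*
---****
----**-
-------
[30] -------
-------
-------
---**--
--*----
--*-<-*
---****
----**-
-------
[31] -------
-------
-------
---**--
--*----
--*---*
---*v**
----**-
-------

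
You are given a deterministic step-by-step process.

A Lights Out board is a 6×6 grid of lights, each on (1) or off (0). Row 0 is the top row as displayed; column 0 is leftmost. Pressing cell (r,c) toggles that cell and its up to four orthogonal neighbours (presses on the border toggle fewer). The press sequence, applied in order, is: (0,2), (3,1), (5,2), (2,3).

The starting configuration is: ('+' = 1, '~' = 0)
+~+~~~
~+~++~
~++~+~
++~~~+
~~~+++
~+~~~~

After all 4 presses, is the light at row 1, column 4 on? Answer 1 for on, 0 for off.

1

0) +~+~~~
~+~++~
~++~+~
++~~~+
~~~+++
~+~~~~
1) ++~+~~
~++++~
~++~+~
++~~~+
~~~+++
~+~~~~
2) ++~+~~
~++++~
~~+~+~
~~+~~+
~+~+++
~+~~~~
3) ++~+~~
~++++~
~~+~+~
~~+~~+
~+++++
~~++~~
4) ++~+~~
~++~+~
~~~+~~
~~++~+
~+++++
~~++~~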